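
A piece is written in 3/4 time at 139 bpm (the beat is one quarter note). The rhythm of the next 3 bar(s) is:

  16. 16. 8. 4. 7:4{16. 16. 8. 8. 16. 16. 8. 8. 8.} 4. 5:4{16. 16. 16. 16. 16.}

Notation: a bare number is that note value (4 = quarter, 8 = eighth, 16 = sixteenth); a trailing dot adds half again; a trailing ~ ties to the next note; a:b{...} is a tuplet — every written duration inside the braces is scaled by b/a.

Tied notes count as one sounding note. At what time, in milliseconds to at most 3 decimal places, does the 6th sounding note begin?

1. 0.0ms @ 0 + 161.871ms (3/8)
2. 161.871ms @ 3/8 + 161.871ms (3/8)
3. 323.741ms @ 3/4 + 323.741ms (3/4)
4. 647.482ms @ 3/2 + 647.482ms (3/2)
5. 1294.964ms @ 3 + 92.497ms (3/14)
6. 1387.461ms @ 45/14 + 92.497ms (3/14)
7. 1479.959ms @ 24/7 + 184.995ms (3/7)
8. 1664.954ms @ 27/7 + 184.995ms (3/7)
9. 1849.949ms @ 30/7 + 92.497ms (3/14)
10. 1942.446ms @ 9/2 + 92.497ms (3/14)
11. 2034.943ms @ 33/7 + 184.995ms (3/7)
12. 2219.938ms @ 36/7 + 184.995ms (3/7)
13. 2404.933ms @ 39/7 + 184.995ms (3/7)
14. 2589.928ms @ 6 + 647.482ms (3/2)
15. 3237.41ms @ 15/2 + 129.496ms (3/10)
16. 3366.906ms @ 39/5 + 129.496ms (3/10)
17. 3496.403ms @ 81/10 + 129.496ms (3/10)
18. 3625.899ms @ 42/5 + 129.496ms (3/10)
19. 3755.396ms @ 87/10 + 129.496ms (3/10)

note 6 onset = 45/14b = 1387.461ms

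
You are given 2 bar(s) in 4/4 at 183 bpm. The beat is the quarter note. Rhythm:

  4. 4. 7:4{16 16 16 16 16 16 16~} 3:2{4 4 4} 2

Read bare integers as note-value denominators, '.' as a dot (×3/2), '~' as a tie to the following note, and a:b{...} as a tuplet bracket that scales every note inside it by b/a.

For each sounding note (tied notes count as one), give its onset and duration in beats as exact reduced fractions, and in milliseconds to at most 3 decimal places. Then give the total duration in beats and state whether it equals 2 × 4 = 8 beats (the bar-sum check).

1) 0.0ms=0b +491.803ms=3/2b
2) 491.803ms=3/2b +491.803ms=3/2b
3) 983.607ms=3b +46.838ms=1/7b
4) 1030.445ms=22/7b +46.838ms=1/7b
5) 1077.283ms=23/7b +46.838ms=1/7b
6) 1124.122ms=24/7b +46.838ms=1/7b
7) 1170.96ms=25/7b +46.838ms=1/7b
8) 1217.799ms=26/7b +46.838ms=1/7b
9) 1264.637ms=27/7b +265.418ms=17/21b
10) 1530.055ms=14/3b +218.579ms=2/3b
11) 1748.634ms=16/3b +218.579ms=2/3b
12) 1967.213ms=6b +655.738ms=2b
Σ=8b of 8 (183bpm 4/4) — PASS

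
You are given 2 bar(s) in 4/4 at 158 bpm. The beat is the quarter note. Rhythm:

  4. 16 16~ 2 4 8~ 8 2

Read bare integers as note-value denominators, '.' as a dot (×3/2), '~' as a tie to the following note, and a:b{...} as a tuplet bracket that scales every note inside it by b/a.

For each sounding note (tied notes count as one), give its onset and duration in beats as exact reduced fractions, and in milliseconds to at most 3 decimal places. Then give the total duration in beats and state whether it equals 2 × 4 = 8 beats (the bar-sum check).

1) 0.0ms=0b +569.62ms=3/2b
2) 569.62ms=3/2b +94.937ms=1/4b
3) 664.557ms=7/4b +854.43ms=9/4b
4) 1518.987ms=4b +379.747ms=1b
5) 1898.734ms=5b +379.747ms=1b
6) 2278.481ms=6b +759.494ms=2b
Σ=8b of 8 (158bpm 4/4) — PASS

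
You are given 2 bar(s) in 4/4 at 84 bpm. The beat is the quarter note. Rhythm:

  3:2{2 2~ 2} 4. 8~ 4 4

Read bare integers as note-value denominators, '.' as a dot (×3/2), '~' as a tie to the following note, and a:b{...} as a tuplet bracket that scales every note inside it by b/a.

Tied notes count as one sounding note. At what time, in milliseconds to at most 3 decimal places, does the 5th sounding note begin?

note 5 onset = 7b = 5000.0ms

1. 0.0ms @ 0 + 952.381ms (4/3)
2. 952.381ms @ 4/3 + 1904.762ms (8/3)
3. 2857.143ms @ 4 + 1071.429ms (3/2)
4. 3928.571ms @ 11/2 + 1071.429ms (3/2)
5. 5000.0ms @ 7 + 714.286ms (1)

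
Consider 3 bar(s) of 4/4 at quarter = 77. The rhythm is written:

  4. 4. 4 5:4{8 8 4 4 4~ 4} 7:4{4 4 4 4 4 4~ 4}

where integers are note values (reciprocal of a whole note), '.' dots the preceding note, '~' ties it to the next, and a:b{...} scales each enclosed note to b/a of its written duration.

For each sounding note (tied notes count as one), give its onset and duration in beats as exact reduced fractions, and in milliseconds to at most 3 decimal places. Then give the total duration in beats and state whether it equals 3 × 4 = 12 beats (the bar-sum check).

1) 0.0ms=0b +1168.831ms=3/2b
2) 1168.831ms=3/2b +1168.831ms=3/2b
3) 2337.662ms=3b +779.221ms=1b
4) 3116.883ms=4b +311.688ms=2/5b
5) 3428.571ms=22/5b +311.688ms=2/5b
6) 3740.26ms=24/5b +623.377ms=4/5b
7) 4363.636ms=28/5b +623.377ms=4/5b
8) 4987.013ms=32/5b +1246.753ms=8/5b
9) 6233.766ms=8b +445.269ms=4/7b
10) 6679.035ms=60/7b +445.269ms=4/7b
11) 7124.304ms=64/7b +445.269ms=4/7b
12) 7569.573ms=68/7b +445.269ms=4/7b
13) 8014.842ms=72/7b +445.269ms=4/7b
14) 8460.111ms=76/7b +890.538ms=8/7b
Σ=12b of 12 (77bpm 4/4) — PASS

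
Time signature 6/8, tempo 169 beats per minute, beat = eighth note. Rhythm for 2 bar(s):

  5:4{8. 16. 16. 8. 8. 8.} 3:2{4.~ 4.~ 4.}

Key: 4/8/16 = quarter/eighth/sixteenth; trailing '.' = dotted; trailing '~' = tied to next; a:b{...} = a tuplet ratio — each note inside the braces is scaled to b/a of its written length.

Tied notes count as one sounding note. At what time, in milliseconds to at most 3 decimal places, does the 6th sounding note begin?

note 6 onset = 24/5b = 1704.142ms

1. 0.0ms @ 0 + 426.036ms (6/5)
2. 426.036ms @ 6/5 + 213.018ms (3/5)
3. 639.053ms @ 9/5 + 213.018ms (3/5)
4. 852.071ms @ 12/5 + 426.036ms (6/5)
5. 1278.107ms @ 18/5 + 426.036ms (6/5)
6. 1704.142ms @ 24/5 + 426.036ms (6/5)
7. 2130.178ms @ 6 + 2130.178ms (6)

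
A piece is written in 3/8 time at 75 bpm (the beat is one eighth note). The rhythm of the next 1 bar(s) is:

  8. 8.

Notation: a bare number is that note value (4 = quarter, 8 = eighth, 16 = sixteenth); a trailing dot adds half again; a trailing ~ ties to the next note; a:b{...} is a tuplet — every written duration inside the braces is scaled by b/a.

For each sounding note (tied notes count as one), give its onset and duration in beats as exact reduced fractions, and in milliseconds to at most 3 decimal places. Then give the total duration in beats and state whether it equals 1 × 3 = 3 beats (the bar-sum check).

1) 0.0ms=0b +1200.0ms=3/2b
2) 1200.0ms=3/2b +1200.0ms=3/2b
Σ=3b of 3 (75bpm 3/8) — PASS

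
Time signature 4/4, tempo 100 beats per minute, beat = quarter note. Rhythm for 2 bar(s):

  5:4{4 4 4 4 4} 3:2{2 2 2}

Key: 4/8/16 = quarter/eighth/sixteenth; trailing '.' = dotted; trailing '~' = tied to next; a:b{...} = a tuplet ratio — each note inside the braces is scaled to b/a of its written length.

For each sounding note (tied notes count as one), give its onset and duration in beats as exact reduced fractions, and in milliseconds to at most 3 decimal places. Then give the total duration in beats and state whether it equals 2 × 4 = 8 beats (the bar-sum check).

1) 0.0ms=0b +480.0ms=4/5b
2) 480.0ms=4/5b +480.0ms=4/5b
3) 960.0ms=8/5b +480.0ms=4/5b
4) 1440.0ms=12/5b +480.0ms=4/5b
5) 1920.0ms=16/5b +480.0ms=4/5b
6) 2400.0ms=4b +800.0ms=4/3b
7) 3200.0ms=16/3b +800.0ms=4/3b
8) 4000.0ms=20/3b +800.0ms=4/3b
Σ=8b of 8 (100bpm 4/4) — PASS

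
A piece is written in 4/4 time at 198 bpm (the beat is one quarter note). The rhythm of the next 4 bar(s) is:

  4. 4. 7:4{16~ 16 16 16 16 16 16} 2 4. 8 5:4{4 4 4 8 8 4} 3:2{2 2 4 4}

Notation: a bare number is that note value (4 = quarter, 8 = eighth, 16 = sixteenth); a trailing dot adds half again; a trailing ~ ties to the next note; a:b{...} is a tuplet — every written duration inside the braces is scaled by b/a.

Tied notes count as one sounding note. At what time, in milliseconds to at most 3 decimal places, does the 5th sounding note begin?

1. 0.0ms @ 0 + 454.545ms (3/2)
2. 454.545ms @ 3/2 + 454.545ms (3/2)
3. 909.091ms @ 3 + 86.58ms (2/7)
4. 995.671ms @ 23/7 + 43.29ms (1/7)
5. 1038.961ms @ 24/7 + 43.29ms (1/7)
6. 1082.251ms @ 25/7 + 43.29ms (1/7)
7. 1125.541ms @ 26/7 + 43.29ms (1/7)
8. 1168.831ms @ 27/7 + 43.29ms (1/7)
9. 1212.121ms @ 4 + 606.061ms (2)
10. 1818.182ms @ 6 + 454.545ms (3/2)
11. 2272.727ms @ 15/2 + 151.515ms (1/2)
12. 2424.242ms @ 8 + 242.424ms (4/5)
13. 2666.667ms @ 44/5 + 242.424ms (4/5)
14. 2909.091ms @ 48/5 + 242.424ms (4/5)
15. 3151.515ms @ 52/5 + 121.212ms (2/5)
16. 3272.727ms @ 54/5 + 121.212ms (2/5)
17. 3393.939ms @ 56/5 + 242.424ms (4/5)
18. 3636.364ms @ 12 + 404.04ms (4/3)
19. 4040.404ms @ 40/3 + 404.04ms (4/3)
20. 4444.444ms @ 44/3 + 202.02ms (2/3)
21. 4646.465ms @ 46/3 + 202.02ms (2/3)

note 5 onset = 24/7b = 1038.961ms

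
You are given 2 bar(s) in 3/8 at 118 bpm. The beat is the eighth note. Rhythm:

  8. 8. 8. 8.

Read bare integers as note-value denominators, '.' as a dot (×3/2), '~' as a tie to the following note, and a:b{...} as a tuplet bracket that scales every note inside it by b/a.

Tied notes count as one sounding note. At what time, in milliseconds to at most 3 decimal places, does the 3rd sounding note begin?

1. 0.0ms @ 0 + 762.712ms (3/2)
2. 762.712ms @ 3/2 + 762.712ms (3/2)
3. 1525.424ms @ 3 + 762.712ms (3/2)
4. 2288.136ms @ 9/2 + 762.712ms (3/2)

note 3 onset = 3b = 1525.424ms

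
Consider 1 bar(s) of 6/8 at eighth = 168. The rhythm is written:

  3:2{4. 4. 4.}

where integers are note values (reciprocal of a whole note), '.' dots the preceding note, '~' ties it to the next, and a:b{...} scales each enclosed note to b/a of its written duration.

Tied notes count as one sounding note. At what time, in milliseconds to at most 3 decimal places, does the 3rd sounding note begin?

1. 0.0ms @ 0 + 714.286ms (2)
2. 714.286ms @ 2 + 714.286ms (2)
3. 1428.571ms @ 4 + 714.286ms (2)

note 3 onset = 4b = 1428.571ms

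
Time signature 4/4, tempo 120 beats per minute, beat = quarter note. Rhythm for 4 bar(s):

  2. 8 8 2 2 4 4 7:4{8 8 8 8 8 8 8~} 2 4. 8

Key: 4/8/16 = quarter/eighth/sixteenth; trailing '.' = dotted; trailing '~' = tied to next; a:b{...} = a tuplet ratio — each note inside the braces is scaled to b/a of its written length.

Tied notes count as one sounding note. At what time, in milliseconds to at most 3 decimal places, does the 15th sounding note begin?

1. 0.0ms @ 0 + 1500.0ms (3)
2. 1500.0ms @ 3 + 250.0ms (1/2)
3. 1750.0ms @ 7/2 + 250.0ms (1/2)
4. 2000.0ms @ 4 + 1000.0ms (2)
5. 3000.0ms @ 6 + 1000.0ms (2)
6. 4000.0ms @ 8 + 500.0ms (1)
7. 4500.0ms @ 9 + 500.0ms (1)
8. 5000.0ms @ 10 + 142.857ms (2/7)
9. 5142.857ms @ 72/7 + 142.857ms (2/7)
10. 5285.714ms @ 74/7 + 142.857ms (2/7)
11. 5428.571ms @ 76/7 + 142.857ms (2/7)
12. 5571.429ms @ 78/7 + 142.857ms (2/7)
13. 5714.286ms @ 80/7 + 142.857ms (2/7)
14. 5857.143ms @ 82/7 + 1142.857ms (16/7)
15. 7000.0ms @ 14 + 750.0ms (3/2)
16. 7750.0ms @ 31/2 + 250.0ms (1/2)

note 15 onset = 14b = 7000.0ms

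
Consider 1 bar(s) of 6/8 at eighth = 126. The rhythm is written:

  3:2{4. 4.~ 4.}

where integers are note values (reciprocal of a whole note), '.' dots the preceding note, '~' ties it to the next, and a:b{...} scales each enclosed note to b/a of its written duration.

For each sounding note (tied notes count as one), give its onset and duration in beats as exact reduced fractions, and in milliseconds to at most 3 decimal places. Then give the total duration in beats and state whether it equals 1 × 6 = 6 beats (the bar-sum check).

1) 0.0ms=0b +952.381ms=2b
2) 952.381ms=2b +1904.762ms=4b
Σ=6b of 6 (126bpm 6/8) — PASS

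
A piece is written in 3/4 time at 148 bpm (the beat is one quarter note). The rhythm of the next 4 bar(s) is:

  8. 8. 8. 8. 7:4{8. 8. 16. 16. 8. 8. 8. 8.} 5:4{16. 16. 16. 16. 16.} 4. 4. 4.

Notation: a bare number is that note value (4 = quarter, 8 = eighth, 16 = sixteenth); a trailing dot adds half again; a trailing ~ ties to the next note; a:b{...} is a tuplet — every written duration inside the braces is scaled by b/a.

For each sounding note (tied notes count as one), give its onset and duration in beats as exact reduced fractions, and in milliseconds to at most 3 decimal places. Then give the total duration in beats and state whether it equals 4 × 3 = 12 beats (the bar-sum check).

1) 0.0ms=0b +304.054ms=3/4b
2) 304.054ms=3/4b +304.054ms=3/4b
3) 608.108ms=3/2b +304.054ms=3/4b
4) 912.162ms=9/4b +304.054ms=3/4b
5) 1216.216ms=3b +173.745ms=3/7b
6) 1389.961ms=24/7b +173.745ms=3/7b
7) 1563.707ms=27/7b +86.873ms=3/14b
8) 1650.579ms=57/14b +86.873ms=3/14b
9) 1737.452ms=30/7b +173.745ms=3/7b
10) 1911.197ms=33/7b +173.745ms=3/7b
11) 2084.942ms=36/7b +173.745ms=3/7b
12) 2258.687ms=39/7b +173.745ms=3/7b
13) 2432.432ms=6b +121.622ms=3/10b
14) 2554.054ms=63/10b +121.622ms=3/10b
15) 2675.676ms=33/5b +121.622ms=3/10b
16) 2797.297ms=69/10b +121.622ms=3/10b
17) 2918.919ms=36/5b +121.622ms=3/10b
18) 3040.541ms=15/2b +608.108ms=3/2b
19) 3648.649ms=9b +608.108ms=3/2b
20) 4256.757ms=21/2b +608.108ms=3/2b
Σ=12b of 12 (148bpm 3/4) — PASS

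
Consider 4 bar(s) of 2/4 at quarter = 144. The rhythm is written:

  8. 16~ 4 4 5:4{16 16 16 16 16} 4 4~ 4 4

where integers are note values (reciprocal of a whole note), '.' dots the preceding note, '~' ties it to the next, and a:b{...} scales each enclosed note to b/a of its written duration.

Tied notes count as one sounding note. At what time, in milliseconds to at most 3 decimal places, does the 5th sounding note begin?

1. 0.0ms @ 0 + 312.5ms (3/4)
2. 312.5ms @ 3/4 + 520.833ms (5/4)
3. 833.333ms @ 2 + 416.667ms (1)
4. 1250.0ms @ 3 + 83.333ms (1/5)
5. 1333.333ms @ 16/5 + 83.333ms (1/5)
6. 1416.667ms @ 17/5 + 83.333ms (1/5)
7. 1500.0ms @ 18/5 + 83.333ms (1/5)
8. 1583.333ms @ 19/5 + 83.333ms (1/5)
9. 1666.667ms @ 4 + 416.667ms (1)
10. 2083.333ms @ 5 + 833.333ms (2)
11. 2916.667ms @ 7 + 416.667ms (1)

note 5 onset = 16/5b = 1333.333ms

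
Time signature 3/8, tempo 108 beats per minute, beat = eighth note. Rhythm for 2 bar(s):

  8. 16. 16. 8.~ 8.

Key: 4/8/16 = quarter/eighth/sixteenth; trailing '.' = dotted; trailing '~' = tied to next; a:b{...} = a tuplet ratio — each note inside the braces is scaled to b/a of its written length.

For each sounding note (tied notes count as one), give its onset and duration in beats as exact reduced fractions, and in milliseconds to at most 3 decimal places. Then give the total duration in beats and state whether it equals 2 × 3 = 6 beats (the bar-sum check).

1) 0.0ms=0b +833.333ms=3/2b
2) 833.333ms=3/2b +416.667ms=3/4b
3) 1250.0ms=9/4b +416.667ms=3/4b
4) 1666.667ms=3b +1666.667ms=3b
Σ=6b of 6 (108bpm 3/8) — PASS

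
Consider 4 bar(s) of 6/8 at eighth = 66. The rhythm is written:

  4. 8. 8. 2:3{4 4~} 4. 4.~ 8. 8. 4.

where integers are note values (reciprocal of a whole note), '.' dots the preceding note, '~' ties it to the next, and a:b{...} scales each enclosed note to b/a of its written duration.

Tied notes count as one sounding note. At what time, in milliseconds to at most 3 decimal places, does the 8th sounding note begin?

note 8 onset = 21b = 19090.909ms

1. 0.0ms @ 0 + 2727.273ms (3)
2. 2727.273ms @ 3 + 1363.636ms (3/2)
3. 4090.909ms @ 9/2 + 1363.636ms (3/2)
4. 5454.545ms @ 6 + 2727.273ms (3)
5. 8181.818ms @ 9 + 5454.545ms (6)
6. 13636.364ms @ 15 + 4090.909ms (9/2)
7. 17727.273ms @ 39/2 + 1363.636ms (3/2)
8. 19090.909ms @ 21 + 2727.273ms (3)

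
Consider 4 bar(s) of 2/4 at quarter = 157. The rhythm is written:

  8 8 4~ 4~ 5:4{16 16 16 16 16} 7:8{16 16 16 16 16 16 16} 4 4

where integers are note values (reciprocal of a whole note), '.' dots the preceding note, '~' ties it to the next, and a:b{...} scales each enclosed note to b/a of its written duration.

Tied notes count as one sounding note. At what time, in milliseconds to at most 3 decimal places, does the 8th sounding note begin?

note 8 onset = 4b = 1528.662ms

1. 0.0ms @ 0 + 191.083ms (1/2)
2. 191.083ms @ 1/2 + 191.083ms (1/2)
3. 382.166ms @ 1 + 840.764ms (11/5)
4. 1222.93ms @ 16/5 + 76.433ms (1/5)
5. 1299.363ms @ 17/5 + 76.433ms (1/5)
6. 1375.796ms @ 18/5 + 76.433ms (1/5)
7. 1452.229ms @ 19/5 + 76.433ms (1/5)
8. 1528.662ms @ 4 + 109.19ms (2/7)
9. 1637.853ms @ 30/7 + 109.19ms (2/7)
10. 1747.043ms @ 32/7 + 109.19ms (2/7)
11. 1856.233ms @ 34/7 + 109.19ms (2/7)
12. 1965.423ms @ 36/7 + 109.19ms (2/7)
13. 2074.613ms @ 38/7 + 109.19ms (2/7)
14. 2183.803ms @ 40/7 + 109.19ms (2/7)
15. 2292.994ms @ 6 + 382.166ms (1)
16. 2675.159ms @ 7 + 382.166ms (1)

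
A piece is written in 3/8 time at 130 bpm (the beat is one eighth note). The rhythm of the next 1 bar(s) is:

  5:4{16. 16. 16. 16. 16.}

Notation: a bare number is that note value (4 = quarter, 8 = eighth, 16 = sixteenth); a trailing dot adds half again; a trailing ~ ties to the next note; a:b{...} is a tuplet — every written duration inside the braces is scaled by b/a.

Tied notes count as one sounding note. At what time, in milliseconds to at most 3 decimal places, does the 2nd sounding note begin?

note 2 onset = 3/5b = 276.923ms

1. 0.0ms @ 0 + 276.923ms (3/5)
2. 276.923ms @ 3/5 + 276.923ms (3/5)
3. 553.846ms @ 6/5 + 276.923ms (3/5)
4. 830.769ms @ 9/5 + 276.923ms (3/5)
5. 1107.692ms @ 12/5 + 276.923ms (3/5)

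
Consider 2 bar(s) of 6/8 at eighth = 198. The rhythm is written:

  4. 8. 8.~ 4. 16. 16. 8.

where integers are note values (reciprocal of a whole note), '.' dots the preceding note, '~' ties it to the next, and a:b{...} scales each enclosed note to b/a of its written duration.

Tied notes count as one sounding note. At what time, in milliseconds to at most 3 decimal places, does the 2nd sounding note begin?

note 2 onset = 3b = 909.091ms

1. 0.0ms @ 0 + 909.091ms (3)
2. 909.091ms @ 3 + 454.545ms (3/2)
3. 1363.636ms @ 9/2 + 1363.636ms (9/2)
4. 2727.273ms @ 9 + 227.273ms (3/4)
5. 2954.545ms @ 39/4 + 227.273ms (3/4)
6. 3181.818ms @ 21/2 + 454.545ms (3/2)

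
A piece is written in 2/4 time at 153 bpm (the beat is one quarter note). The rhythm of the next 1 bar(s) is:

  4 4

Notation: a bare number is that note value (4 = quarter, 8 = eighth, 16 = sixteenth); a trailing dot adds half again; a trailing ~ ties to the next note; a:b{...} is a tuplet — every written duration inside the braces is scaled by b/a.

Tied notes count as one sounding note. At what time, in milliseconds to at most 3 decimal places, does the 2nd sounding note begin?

1. 0.0ms @ 0 + 392.157ms (1)
2. 392.157ms @ 1 + 392.157ms (1)

note 2 onset = 1b = 392.157ms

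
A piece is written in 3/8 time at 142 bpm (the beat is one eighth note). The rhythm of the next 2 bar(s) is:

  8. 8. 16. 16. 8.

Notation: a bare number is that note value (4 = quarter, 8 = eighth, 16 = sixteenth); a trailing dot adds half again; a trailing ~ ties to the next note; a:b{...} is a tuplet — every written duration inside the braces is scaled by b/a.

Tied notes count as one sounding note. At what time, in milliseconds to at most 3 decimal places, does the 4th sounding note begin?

note 4 onset = 15/4b = 1584.507ms

1. 0.0ms @ 0 + 633.803ms (3/2)
2. 633.803ms @ 3/2 + 633.803ms (3/2)
3. 1267.606ms @ 3 + 316.901ms (3/4)
4. 1584.507ms @ 15/4 + 316.901ms (3/4)
5. 1901.408ms @ 9/2 + 633.803ms (3/2)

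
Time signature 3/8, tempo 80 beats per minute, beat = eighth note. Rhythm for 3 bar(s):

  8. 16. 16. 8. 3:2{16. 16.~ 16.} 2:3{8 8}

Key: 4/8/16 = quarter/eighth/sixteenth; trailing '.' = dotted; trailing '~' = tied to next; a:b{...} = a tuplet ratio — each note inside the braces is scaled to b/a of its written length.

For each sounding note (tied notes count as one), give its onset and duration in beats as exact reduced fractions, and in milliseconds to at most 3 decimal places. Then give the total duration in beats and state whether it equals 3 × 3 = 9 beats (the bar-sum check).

1) 0.0ms=0b +1125.0ms=3/2b
2) 1125.0ms=3/2b +562.5ms=3/4b
3) 1687.5ms=9/4b +562.5ms=3/4b
4) 2250.0ms=3b +1125.0ms=3/2b
5) 3375.0ms=9/2b +375.0ms=1/2b
6) 3750.0ms=5b +750.0ms=1b
7) 4500.0ms=6b +1125.0ms=3/2b
8) 5625.0ms=15/2b +1125.0ms=3/2b
Σ=9b of 9 (80bpm 3/8) — PASS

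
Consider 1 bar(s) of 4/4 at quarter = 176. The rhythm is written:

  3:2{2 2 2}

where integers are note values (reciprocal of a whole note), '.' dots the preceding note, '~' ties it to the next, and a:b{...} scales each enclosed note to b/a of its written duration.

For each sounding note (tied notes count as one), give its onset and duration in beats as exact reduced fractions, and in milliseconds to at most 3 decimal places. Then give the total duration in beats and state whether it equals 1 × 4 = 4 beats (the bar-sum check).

1) 0.0ms=0b +454.545ms=4/3b
2) 454.545ms=4/3b +454.545ms=4/3b
3) 909.091ms=8/3b +454.545ms=4/3b
Σ=4b of 4 (176bpm 4/4) — PASS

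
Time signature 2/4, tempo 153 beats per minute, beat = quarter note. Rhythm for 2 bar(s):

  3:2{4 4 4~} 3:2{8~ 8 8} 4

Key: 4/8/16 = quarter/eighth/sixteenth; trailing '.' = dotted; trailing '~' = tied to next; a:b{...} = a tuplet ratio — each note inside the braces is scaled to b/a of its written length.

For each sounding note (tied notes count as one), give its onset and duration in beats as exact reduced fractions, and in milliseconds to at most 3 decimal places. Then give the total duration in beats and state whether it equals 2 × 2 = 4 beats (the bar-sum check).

1) 0.0ms=0b +261.438ms=2/3b
2) 261.438ms=2/3b +261.438ms=2/3b
3) 522.876ms=4/3b +522.876ms=4/3b
4) 1045.752ms=8/3b +130.719ms=1/3b
5) 1176.471ms=3b +392.157ms=1b
Σ=4b of 4 (153bpm 2/4) — PASS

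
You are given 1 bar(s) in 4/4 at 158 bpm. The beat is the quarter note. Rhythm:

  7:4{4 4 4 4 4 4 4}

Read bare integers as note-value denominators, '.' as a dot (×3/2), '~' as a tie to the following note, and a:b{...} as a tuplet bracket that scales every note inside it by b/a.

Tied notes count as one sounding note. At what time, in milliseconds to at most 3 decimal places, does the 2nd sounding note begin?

note 2 onset = 4/7b = 216.998ms

1. 0.0ms @ 0 + 216.998ms (4/7)
2. 216.998ms @ 4/7 + 216.998ms (4/7)
3. 433.996ms @ 8/7 + 216.998ms (4/7)
4. 650.995ms @ 12/7 + 216.998ms (4/7)
5. 867.993ms @ 16/7 + 216.998ms (4/7)
6. 1084.991ms @ 20/7 + 216.998ms (4/7)
7. 1301.989ms @ 24/7 + 216.998ms (4/7)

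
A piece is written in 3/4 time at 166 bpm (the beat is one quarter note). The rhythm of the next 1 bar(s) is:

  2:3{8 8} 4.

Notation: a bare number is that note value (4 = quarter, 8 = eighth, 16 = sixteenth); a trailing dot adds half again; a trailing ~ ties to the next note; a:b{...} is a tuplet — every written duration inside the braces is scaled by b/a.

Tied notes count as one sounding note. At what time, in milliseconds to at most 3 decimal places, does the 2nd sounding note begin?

note 2 onset = 3/4b = 271.084ms

1. 0.0ms @ 0 + 271.084ms (3/4)
2. 271.084ms @ 3/4 + 271.084ms (3/4)
3. 542.169ms @ 3/2 + 542.169ms (3/2)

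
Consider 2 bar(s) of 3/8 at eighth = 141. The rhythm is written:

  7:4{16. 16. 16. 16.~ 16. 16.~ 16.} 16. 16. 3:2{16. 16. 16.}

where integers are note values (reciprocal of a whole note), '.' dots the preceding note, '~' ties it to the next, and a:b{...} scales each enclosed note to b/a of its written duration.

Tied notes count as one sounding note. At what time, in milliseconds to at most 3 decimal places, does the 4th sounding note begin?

1. 0.0ms @ 0 + 182.371ms (3/7)
2. 182.371ms @ 3/7 + 182.371ms (3/7)
3. 364.742ms @ 6/7 + 182.371ms (3/7)
4. 547.112ms @ 9/7 + 364.742ms (6/7)
5. 911.854ms @ 15/7 + 364.742ms (6/7)
6. 1276.596ms @ 3 + 319.149ms (3/4)
7. 1595.745ms @ 15/4 + 319.149ms (3/4)
8. 1914.894ms @ 9/2 + 212.766ms (1/2)
9. 2127.66ms @ 5 + 212.766ms (1/2)
10. 2340.426ms @ 11/2 + 212.766ms (1/2)

note 4 onset = 9/7b = 547.112ms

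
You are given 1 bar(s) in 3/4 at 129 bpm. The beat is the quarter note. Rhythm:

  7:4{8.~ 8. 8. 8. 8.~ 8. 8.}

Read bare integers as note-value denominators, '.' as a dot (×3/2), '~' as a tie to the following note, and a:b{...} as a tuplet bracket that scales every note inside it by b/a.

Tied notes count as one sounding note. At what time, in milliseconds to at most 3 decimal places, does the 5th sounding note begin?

note 5 onset = 18/7b = 1196.013ms

1. 0.0ms @ 0 + 398.671ms (6/7)
2. 398.671ms @ 6/7 + 199.336ms (3/7)
3. 598.007ms @ 9/7 + 199.336ms (3/7)
4. 797.342ms @ 12/7 + 398.671ms (6/7)
5. 1196.013ms @ 18/7 + 199.336ms (3/7)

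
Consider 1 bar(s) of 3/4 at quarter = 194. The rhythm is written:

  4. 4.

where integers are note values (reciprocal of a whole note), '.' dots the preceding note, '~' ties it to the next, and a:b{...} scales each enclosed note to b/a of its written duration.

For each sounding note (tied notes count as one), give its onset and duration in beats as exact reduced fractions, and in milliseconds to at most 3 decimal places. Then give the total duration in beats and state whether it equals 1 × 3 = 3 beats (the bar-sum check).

1) 0.0ms=0b +463.918ms=3/2b
2) 463.918ms=3/2b +463.918ms=3/2b
Σ=3b of 3 (194bpm 3/4) — PASS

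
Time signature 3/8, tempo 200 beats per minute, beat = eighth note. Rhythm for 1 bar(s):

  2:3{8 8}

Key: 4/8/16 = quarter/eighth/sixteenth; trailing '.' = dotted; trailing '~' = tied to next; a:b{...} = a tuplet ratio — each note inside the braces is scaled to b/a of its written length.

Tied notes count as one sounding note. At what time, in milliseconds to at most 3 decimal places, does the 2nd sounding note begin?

1. 0.0ms @ 0 + 450.0ms (3/2)
2. 450.0ms @ 3/2 + 450.0ms (3/2)

note 2 onset = 3/2b = 450.0ms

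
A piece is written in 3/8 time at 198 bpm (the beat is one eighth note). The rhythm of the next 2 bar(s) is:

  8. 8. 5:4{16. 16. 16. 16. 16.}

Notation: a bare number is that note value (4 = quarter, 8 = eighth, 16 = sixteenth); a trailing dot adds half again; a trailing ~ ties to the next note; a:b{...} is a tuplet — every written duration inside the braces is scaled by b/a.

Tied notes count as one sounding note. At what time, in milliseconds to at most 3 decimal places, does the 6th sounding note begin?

note 6 onset = 24/5b = 1454.545ms

1. 0.0ms @ 0 + 454.545ms (3/2)
2. 454.545ms @ 3/2 + 454.545ms (3/2)
3. 909.091ms @ 3 + 181.818ms (3/5)
4. 1090.909ms @ 18/5 + 181.818ms (3/5)
5. 1272.727ms @ 21/5 + 181.818ms (3/5)
6. 1454.545ms @ 24/5 + 181.818ms (3/5)
7. 1636.364ms @ 27/5 + 181.818ms (3/5)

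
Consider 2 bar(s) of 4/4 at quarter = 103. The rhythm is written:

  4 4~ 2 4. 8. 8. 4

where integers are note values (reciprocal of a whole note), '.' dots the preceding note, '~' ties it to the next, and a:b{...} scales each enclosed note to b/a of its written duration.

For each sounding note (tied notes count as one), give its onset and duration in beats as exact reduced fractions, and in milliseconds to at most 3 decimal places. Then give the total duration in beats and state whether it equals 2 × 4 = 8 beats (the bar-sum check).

1) 0.0ms=0b +582.524ms=1b
2) 582.524ms=1b +1747.573ms=3b
3) 2330.097ms=4b +873.786ms=3/2b
4) 3203.883ms=11/2b +436.893ms=3/4b
5) 3640.777ms=25/4b +436.893ms=3/4b
6) 4077.67ms=7b +582.524ms=1b
Σ=8b of 8 (103bpm 4/4) — PASS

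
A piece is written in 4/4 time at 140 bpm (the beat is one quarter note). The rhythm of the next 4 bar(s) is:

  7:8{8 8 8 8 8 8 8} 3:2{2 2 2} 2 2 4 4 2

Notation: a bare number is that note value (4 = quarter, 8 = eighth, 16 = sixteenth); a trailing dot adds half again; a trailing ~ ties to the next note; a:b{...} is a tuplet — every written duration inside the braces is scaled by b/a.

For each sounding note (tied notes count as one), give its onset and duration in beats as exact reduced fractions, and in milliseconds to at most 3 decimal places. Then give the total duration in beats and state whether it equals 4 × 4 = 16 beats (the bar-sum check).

1) 0.0ms=0b +244.898ms=4/7b
2) 244.898ms=4/7b +244.898ms=4/7b
3) 489.796ms=8/7b +244.898ms=4/7b
4) 734.694ms=12/7b +244.898ms=4/7b
5) 979.592ms=16/7b +244.898ms=4/7b
6) 1224.49ms=20/7b +244.898ms=4/7b
7) 1469.388ms=24/7b +244.898ms=4/7b
8) 1714.286ms=4b +571.429ms=4/3b
9) 2285.714ms=16/3b +571.429ms=4/3b
10) 2857.143ms=20/3b +571.429ms=4/3b
11) 3428.571ms=8b +857.143ms=2b
12) 4285.714ms=10b +857.143ms=2b
13) 5142.857ms=12b +428.571ms=1b
14) 5571.429ms=13b +428.571ms=1b
15) 6000.0ms=14b +857.143ms=2b
Σ=16b of 16 (140bpm 4/4) — PASS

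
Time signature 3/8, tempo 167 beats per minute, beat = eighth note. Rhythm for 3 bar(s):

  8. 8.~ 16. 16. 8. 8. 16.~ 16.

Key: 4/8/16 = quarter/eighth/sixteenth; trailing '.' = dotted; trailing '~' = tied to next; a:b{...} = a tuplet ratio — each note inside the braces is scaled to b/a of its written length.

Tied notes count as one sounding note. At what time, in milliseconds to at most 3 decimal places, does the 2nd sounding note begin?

note 2 onset = 3/2b = 538.922ms

1. 0.0ms @ 0 + 538.922ms (3/2)
2. 538.922ms @ 3/2 + 808.383ms (9/4)
3. 1347.305ms @ 15/4 + 269.461ms (3/4)
4. 1616.766ms @ 9/2 + 538.922ms (3/2)
5. 2155.689ms @ 6 + 538.922ms (3/2)
6. 2694.611ms @ 15/2 + 538.922ms (3/2)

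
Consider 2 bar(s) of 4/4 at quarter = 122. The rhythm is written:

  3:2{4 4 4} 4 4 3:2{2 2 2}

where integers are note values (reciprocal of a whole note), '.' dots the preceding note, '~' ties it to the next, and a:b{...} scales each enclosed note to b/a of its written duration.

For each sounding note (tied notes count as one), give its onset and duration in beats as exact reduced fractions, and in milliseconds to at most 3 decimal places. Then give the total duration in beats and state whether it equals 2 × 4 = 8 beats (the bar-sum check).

1) 0.0ms=0b +327.869ms=2/3b
2) 327.869ms=2/3b +327.869ms=2/3b
3) 655.738ms=4/3b +327.869ms=2/3b
4) 983.607ms=2b +491.803ms=1b
5) 1475.41ms=3b +491.803ms=1b
6) 1967.213ms=4b +655.738ms=4/3b
7) 2622.951ms=16/3b +655.738ms=4/3b
8) 3278.689ms=20/3b +655.738ms=4/3b
Σ=8b of 8 (122bpm 4/4) — PASS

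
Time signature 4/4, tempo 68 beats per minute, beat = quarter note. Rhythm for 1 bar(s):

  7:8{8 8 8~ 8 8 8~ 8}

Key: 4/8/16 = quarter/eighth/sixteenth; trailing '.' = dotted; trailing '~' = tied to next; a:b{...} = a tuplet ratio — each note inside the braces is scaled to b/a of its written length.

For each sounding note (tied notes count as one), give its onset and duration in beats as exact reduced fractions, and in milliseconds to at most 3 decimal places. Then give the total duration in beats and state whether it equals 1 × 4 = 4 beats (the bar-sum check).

1) 0.0ms=0b +504.202ms=4/7b
2) 504.202ms=4/7b +504.202ms=4/7b
3) 1008.403ms=8/7b +1008.403ms=8/7b
4) 2016.807ms=16/7b +504.202ms=4/7b
5) 2521.008ms=20/7b +1008.403ms=8/7b
Σ=4b of 4 (68bpm 4/4) — PASS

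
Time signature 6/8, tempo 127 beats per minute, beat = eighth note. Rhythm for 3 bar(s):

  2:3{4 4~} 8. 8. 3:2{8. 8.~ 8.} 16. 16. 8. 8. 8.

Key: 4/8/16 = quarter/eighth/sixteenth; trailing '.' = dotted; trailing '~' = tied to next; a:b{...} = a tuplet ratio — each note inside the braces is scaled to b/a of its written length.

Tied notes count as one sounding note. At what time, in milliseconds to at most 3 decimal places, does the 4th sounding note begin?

note 4 onset = 9b = 4251.969ms

1. 0.0ms @ 0 + 1417.323ms (3)
2. 1417.323ms @ 3 + 2125.984ms (9/2)
3. 3543.307ms @ 15/2 + 708.661ms (3/2)
4. 4251.969ms @ 9 + 472.441ms (1)
5. 4724.409ms @ 10 + 944.882ms (2)
6. 5669.291ms @ 12 + 354.331ms (3/4)
7. 6023.622ms @ 51/4 + 354.331ms (3/4)
8. 6377.953ms @ 27/2 + 708.661ms (3/2)
9. 7086.614ms @ 15 + 708.661ms (3/2)
10. 7795.276ms @ 33/2 + 708.661ms (3/2)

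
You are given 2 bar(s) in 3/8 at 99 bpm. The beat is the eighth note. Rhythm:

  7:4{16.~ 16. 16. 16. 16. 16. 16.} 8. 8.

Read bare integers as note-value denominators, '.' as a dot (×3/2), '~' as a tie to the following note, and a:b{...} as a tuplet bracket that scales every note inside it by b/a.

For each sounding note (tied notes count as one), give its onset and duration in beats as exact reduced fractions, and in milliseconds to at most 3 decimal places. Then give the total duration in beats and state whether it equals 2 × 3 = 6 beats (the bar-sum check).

1) 0.0ms=0b +519.481ms=6/7b
2) 519.481ms=6/7b +259.74ms=3/7b
3) 779.221ms=9/7b +259.74ms=3/7b
4) 1038.961ms=12/7b +259.74ms=3/7b
5) 1298.701ms=15/7b +259.74ms=3/7b
6) 1558.442ms=18/7b +259.74ms=3/7b
7) 1818.182ms=3b +909.091ms=3/2b
8) 2727.273ms=9/2b +909.091ms=3/2b
Σ=6b of 6 (99bpm 3/8) — PASS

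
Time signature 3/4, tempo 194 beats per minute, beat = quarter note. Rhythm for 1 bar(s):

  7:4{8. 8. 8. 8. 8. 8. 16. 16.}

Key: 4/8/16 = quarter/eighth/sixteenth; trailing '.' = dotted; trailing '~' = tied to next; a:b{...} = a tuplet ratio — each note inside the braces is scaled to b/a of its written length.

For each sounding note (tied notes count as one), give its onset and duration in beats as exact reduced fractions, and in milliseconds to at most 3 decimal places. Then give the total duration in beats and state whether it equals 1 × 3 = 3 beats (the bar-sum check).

1) 0.0ms=0b +132.548ms=3/7b
2) 132.548ms=3/7b +132.548ms=3/7b
3) 265.096ms=6/7b +132.548ms=3/7b
4) 397.644ms=9/7b +132.548ms=3/7b
5) 530.191ms=12/7b +132.548ms=3/7b
6) 662.739ms=15/7b +132.548ms=3/7b
7) 795.287ms=18/7b +66.274ms=3/14b
8) 861.561ms=39/14b +66.274ms=3/14b
Σ=3b of 3 (194bpm 3/4) — PASS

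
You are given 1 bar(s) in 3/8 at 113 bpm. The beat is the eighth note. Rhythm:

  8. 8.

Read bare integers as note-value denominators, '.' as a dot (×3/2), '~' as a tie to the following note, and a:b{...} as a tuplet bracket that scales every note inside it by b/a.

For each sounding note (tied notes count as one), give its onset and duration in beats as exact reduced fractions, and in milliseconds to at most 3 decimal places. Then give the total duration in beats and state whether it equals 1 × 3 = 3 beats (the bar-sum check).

1) 0.0ms=0b +796.46ms=3/2b
2) 796.46ms=3/2b +796.46ms=3/2b
Σ=3b of 3 (113bpm 3/8) — PASS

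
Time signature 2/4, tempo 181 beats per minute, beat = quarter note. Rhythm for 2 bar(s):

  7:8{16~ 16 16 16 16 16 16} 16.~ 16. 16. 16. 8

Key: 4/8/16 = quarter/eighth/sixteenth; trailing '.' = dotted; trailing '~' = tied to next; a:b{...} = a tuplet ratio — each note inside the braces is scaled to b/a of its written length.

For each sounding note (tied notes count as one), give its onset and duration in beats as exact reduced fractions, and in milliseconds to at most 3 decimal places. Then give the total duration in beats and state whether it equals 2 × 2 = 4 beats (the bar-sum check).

1) 0.0ms=0b +189.424ms=4/7b
2) 189.424ms=4/7b +94.712ms=2/7b
3) 284.136ms=6/7b +94.712ms=2/7b
4) 378.848ms=8/7b +94.712ms=2/7b
5) 473.56ms=10/7b +94.712ms=2/7b
6) 568.272ms=12/7b +94.712ms=2/7b
7) 662.983ms=2b +248.619ms=3/4b
8) 911.602ms=11/4b +124.309ms=3/8b
9) 1035.912ms=25/8b +124.309ms=3/8b
10) 1160.221ms=7/2b +165.746ms=1/2b
Σ=4b of 4 (181bpm 2/4) — PASS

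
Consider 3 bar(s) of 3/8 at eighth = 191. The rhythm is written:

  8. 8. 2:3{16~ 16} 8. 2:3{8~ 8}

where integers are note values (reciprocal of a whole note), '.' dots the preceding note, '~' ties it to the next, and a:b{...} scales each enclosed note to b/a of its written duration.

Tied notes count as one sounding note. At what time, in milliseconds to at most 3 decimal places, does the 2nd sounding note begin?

1. 0.0ms @ 0 + 471.204ms (3/2)
2. 471.204ms @ 3/2 + 471.204ms (3/2)
3. 942.408ms @ 3 + 471.204ms (3/2)
4. 1413.613ms @ 9/2 + 471.204ms (3/2)
5. 1884.817ms @ 6 + 942.408ms (3)

note 2 onset = 3/2b = 471.204ms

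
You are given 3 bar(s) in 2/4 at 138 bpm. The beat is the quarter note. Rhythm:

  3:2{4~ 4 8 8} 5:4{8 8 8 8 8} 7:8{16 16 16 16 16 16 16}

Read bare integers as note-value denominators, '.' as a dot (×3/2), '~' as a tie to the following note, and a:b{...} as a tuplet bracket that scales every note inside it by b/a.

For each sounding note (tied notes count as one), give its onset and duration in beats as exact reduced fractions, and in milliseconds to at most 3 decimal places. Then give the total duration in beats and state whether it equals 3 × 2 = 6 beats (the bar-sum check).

1) 0.0ms=0b +579.71ms=4/3b
2) 579.71ms=4/3b +144.928ms=1/3b
3) 724.638ms=5/3b +144.928ms=1/3b
4) 869.565ms=2b +173.913ms=2/5b
5) 1043.478ms=12/5b +173.913ms=2/5b
6) 1217.391ms=14/5b +173.913ms=2/5b
7) 1391.304ms=16/5b +173.913ms=2/5b
8) 1565.217ms=18/5b +173.913ms=2/5b
9) 1739.13ms=4b +124.224ms=2/7b
10) 1863.354ms=30/7b +124.224ms=2/7b
11) 1987.578ms=32/7b +124.224ms=2/7b
12) 2111.801ms=34/7b +124.224ms=2/7b
13) 2236.025ms=36/7b +124.224ms=2/7b
14) 2360.248ms=38/7b +124.224ms=2/7b
15) 2484.472ms=40/7b +124.224ms=2/7b
Σ=6b of 6 (138bpm 2/4) — PASS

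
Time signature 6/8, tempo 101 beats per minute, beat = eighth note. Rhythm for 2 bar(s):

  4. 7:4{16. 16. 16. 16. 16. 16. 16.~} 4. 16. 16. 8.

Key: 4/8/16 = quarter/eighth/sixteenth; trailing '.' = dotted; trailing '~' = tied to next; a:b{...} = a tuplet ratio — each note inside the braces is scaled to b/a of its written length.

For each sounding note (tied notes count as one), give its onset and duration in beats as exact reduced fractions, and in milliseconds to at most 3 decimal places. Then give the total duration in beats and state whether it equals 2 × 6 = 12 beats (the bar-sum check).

1) 0.0ms=0b +1782.178ms=3b
2) 1782.178ms=3b +254.597ms=3/7b
3) 2036.775ms=24/7b +254.597ms=3/7b
4) 2291.372ms=27/7b +254.597ms=3/7b
5) 2545.969ms=30/7b +254.597ms=3/7b
6) 2800.566ms=33/7b +254.597ms=3/7b
7) 3055.163ms=36/7b +254.597ms=3/7b
8) 3309.76ms=39/7b +2036.775ms=24/7b
9) 5346.535ms=9b +445.545ms=3/4b
10) 5792.079ms=39/4b +445.545ms=3/4b
11) 6237.624ms=21/2b +891.089ms=3/2b
Σ=12b of 12 (101bpm 6/8) — PASS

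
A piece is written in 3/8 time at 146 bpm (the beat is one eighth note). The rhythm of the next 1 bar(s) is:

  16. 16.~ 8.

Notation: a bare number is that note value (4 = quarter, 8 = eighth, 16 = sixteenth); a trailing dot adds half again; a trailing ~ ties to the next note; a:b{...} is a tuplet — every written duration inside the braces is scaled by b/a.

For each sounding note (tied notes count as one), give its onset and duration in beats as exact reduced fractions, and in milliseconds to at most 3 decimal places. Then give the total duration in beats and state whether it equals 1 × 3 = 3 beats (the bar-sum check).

1) 0.0ms=0b +308.219ms=3/4b
2) 308.219ms=3/4b +924.658ms=9/4b
Σ=3b of 3 (146bpm 3/8) — PASS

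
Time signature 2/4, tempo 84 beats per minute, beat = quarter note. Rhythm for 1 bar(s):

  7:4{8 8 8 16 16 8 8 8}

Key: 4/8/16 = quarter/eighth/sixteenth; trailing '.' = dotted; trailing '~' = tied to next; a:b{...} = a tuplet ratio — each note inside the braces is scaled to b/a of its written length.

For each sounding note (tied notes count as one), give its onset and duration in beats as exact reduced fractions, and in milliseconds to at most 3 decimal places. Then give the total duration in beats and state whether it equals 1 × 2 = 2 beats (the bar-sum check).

1) 0.0ms=0b +204.082ms=2/7b
2) 204.082ms=2/7b +204.082ms=2/7b
3) 408.163ms=4/7b +204.082ms=2/7b
4) 612.245ms=6/7b +102.041ms=1/7b
5) 714.286ms=1b +102.041ms=1/7b
6) 816.327ms=8/7b +204.082ms=2/7b
7) 1020.408ms=10/7b +204.082ms=2/7b
8) 1224.49ms=12/7b +204.082ms=2/7b
Σ=2b of 2 (84bpm 2/4) — PASS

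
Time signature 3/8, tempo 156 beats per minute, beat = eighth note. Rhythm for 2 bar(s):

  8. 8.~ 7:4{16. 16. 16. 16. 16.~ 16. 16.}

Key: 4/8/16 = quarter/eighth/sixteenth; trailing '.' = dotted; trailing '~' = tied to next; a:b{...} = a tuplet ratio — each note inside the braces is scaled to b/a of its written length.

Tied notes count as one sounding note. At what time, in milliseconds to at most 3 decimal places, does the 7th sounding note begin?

note 7 onset = 39/7b = 2142.857ms

1. 0.0ms @ 0 + 576.923ms (3/2)
2. 576.923ms @ 3/2 + 741.758ms (27/14)
3. 1318.681ms @ 24/7 + 164.835ms (3/7)
4. 1483.516ms @ 27/7 + 164.835ms (3/7)
5. 1648.352ms @ 30/7 + 164.835ms (3/7)
6. 1813.187ms @ 33/7 + 329.67ms (6/7)
7. 2142.857ms @ 39/7 + 164.835ms (3/7)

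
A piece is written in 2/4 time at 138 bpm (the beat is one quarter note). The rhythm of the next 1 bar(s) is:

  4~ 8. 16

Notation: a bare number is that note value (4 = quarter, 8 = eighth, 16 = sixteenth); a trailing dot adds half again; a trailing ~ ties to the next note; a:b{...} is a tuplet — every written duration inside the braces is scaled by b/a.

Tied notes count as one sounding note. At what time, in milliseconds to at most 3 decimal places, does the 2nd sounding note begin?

note 2 onset = 7/4b = 760.87ms

1. 0.0ms @ 0 + 760.87ms (7/4)
2. 760.87ms @ 7/4 + 108.696ms (1/4)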